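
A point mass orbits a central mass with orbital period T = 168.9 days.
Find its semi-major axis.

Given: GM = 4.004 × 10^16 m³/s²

Convert to SI: T = 168.9 days = 1.4593e+07 s.
Invert Kepler's third law: a = (GM · T² / (4π²))^(1/3).
Substituting T = 1.4593e+07 s and GM = 4.004e+16 m³/s²:
a = (4.004e+16 · (1.4593e+07)² / (4π²))^(1/3) m
a ≈ 6e+09 m = 6 Gm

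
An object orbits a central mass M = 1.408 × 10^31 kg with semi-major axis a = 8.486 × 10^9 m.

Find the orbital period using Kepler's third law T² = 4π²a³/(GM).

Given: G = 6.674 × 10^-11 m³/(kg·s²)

GM = G · M = 6.674e-11 · 1.408e+31 = 9.39699e+20 m³/s².
Kepler's third law: T = 2π √(a³ / GM).
Substituting a = 8.486e+09 m and GM = 9.39699e+20 m³/s²:
T = 2π √((8.486e+09)³ / 9.39699e+20) s
T ≈ 1.602e+05 s = 1.854 days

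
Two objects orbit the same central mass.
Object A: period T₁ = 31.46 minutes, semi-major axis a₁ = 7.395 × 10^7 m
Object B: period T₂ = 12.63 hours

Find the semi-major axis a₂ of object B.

Convert to SI: T₁ = 31.46 minutes = 1887.6 s; T₂ = 12.63 hours = 45468 s.
Kepler's third law: (T₁/T₂)² = (a₁/a₂)³ ⇒ a₂ = a₁ · (T₂/T₁)^(2/3).
T₂/T₁ = 45468 / 1887.6 = 24.0877.
a₂ = 7.395e+07 · (24.0877)^(2/3) m ≈ 6.168e+08 m = 6.168 × 10^8 m.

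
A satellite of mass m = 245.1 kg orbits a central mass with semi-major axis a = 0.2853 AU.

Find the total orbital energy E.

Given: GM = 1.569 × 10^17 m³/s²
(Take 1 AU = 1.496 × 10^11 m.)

Convert to SI: a = 0.2853 AU = 4.26809e+10 m.
E = −GMm / (2a).
E = −1.569e+17 · 245.1 / (2 · 4.26809e+10) J ≈ -4.505e+08 J = -450.5 MJ.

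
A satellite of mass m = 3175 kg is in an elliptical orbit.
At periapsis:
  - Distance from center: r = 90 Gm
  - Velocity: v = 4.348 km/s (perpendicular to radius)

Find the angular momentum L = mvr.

Convert to SI: r = 90 Gm = 9e+10 m; v = 4.348 km/s = 4348 m/s.
Since v is perpendicular to r, L = m · v · r.
L = 3175 · 4348 · 9e+10 kg·m²/s ≈ 1.242e+18 kg·m²/s.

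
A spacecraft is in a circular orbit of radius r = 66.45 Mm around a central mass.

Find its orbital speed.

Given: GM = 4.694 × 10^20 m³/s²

Convert to SI: r = 66.45 Mm = 6.645e+07 m.
For a circular orbit, gravity supplies the centripetal force, so v = √(GM / r).
v = √(4.694e+20 / 6.645e+07) m/s ≈ 2.658e+06 m/s = 2658 km/s.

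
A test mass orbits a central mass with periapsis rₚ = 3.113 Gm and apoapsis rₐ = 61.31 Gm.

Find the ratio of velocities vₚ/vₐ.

Convert to SI: rₚ = 3.113 Gm = 3.113e+09 m; rₐ = 61.31 Gm = 6.131e+10 m.
Conservation of angular momentum gives rₚvₚ = rₐvₐ, so vₚ/vₐ = rₐ/rₚ.
vₚ/vₐ = 6.131e+10 / 3.113e+09 ≈ 19.69.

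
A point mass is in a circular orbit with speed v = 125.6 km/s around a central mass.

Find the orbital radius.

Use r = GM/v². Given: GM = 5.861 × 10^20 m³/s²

Convert to SI: v = 125.6 km/s = 125600 m/s.
For a circular orbit, v² = GM / r, so r = GM / v².
r = 5.861e+20 / (125600)² m ≈ 3.715e+10 m = 37.15 Gm.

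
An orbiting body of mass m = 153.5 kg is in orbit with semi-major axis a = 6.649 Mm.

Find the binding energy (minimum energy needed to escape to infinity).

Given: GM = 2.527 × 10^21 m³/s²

Convert to SI: a = 6.649 Mm = 6.649e+06 m.
Total orbital energy is E = −GMm/(2a); binding energy is E_bind = −E = GMm/(2a).
E_bind = 2.527e+21 · 153.5 / (2 · 6.649e+06) J ≈ 2.917e+16 J = 29.17 PJ.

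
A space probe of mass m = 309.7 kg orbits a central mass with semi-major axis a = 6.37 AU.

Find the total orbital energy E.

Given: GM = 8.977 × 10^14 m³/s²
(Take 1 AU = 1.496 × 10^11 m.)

Convert to SI: a = 6.37 AU = 9.52952e+11 m.
E = −GMm / (2a).
E = −8.977e+14 · 309.7 / (2 · 9.52952e+11) J ≈ -1.459e+05 J = -145.9 kJ.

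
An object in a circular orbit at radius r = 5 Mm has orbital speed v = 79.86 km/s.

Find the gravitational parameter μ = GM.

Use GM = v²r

Convert to SI: r = 5 Mm = 5e+06 m; v = 79.86 km/s = 79860 m/s.
For a circular orbit v² = GM/r, so GM = v² · r.
GM = (79860)² · 5e+06 m³/s² ≈ 3.189e+16 m³/s² = 3.189 × 10^16 m³/s².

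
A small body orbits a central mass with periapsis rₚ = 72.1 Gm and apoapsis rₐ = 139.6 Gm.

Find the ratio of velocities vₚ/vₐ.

Convert to SI: rₚ = 72.1 Gm = 7.21e+10 m; rₐ = 139.6 Gm = 1.396e+11 m.
Conservation of angular momentum gives rₚvₚ = rₐvₐ, so vₚ/vₐ = rₐ/rₚ.
vₚ/vₐ = 1.396e+11 / 7.21e+10 ≈ 1.936.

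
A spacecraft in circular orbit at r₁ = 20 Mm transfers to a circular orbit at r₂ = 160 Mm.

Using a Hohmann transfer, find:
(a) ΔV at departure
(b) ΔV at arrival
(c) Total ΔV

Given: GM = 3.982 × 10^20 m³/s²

Convert to SI: r₁ = 20 Mm = 2e+07 m; r₂ = 160 Mm = 1.6e+08 m.
Transfer semi-major axis: a_t = (r₁ + r₂)/2 = (2e+07 + 1.6e+08)/2 = 9e+07 m.
Circular speeds: v₁ = √(GM/r₁) = 4.46206e+06 m/s, v₂ = √(GM/r₂) = 1.57758e+06 m/s.
Transfer speeds (vis-viva v² = GM(2/r − 1/a_t)): v₁ᵗ = 5.94942e+06 m/s, v₂ᵗ = 743677 m/s.
(a) ΔV₁ = |v₁ᵗ − v₁| ≈ 1.487e+06 m/s = 1487 km/s.
(b) ΔV₂ = |v₂ − v₂ᵗ| ≈ 8.339e+05 m/s = 833.9 km/s.
(c) ΔV_total = ΔV₁ + ΔV₂ ≈ 2.321e+06 m/s = 2321 km/s.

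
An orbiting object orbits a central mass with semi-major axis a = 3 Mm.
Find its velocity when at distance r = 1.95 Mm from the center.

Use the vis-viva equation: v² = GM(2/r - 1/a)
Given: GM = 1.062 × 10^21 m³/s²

Convert to SI: a = 3 Mm = 3e+06 m; r = 1.95 Mm = 1.95e+06 m.
Vis-viva: v = √(GM · (2/r − 1/a)).
2/r − 1/a = 2/1.95e+06 − 1/3e+06 = 6.92308e-07 m⁻¹.
v = √(1.062e+21 · 6.92308e-07) m/s ≈ 2.712e+07 m/s = 2.712e+04 km/s.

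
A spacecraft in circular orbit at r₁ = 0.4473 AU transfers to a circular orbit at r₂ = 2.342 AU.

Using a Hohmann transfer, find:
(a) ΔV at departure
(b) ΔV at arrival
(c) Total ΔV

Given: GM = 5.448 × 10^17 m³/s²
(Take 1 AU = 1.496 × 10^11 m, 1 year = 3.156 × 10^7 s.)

Convert to SI: r₁ = 0.4473 AU = 6.69161e+10 m; r₂ = 2.342 AU = 3.50363e+11 m.
Transfer semi-major axis: a_t = (r₁ + r₂)/2 = (6.69161e+10 + 3.50363e+11)/2 = 2.0864e+11 m.
Circular speeds: v₁ = √(GM/r₁) = 2853.34 m/s, v₂ = √(GM/r₂) = 1246.98 m/s.
Transfer speeds (vis-viva v² = GM(2/r − 1/a_t)): v₁ᵗ = 3697.55 m/s, v₂ᵗ = 706.197 m/s.
(a) ΔV₁ = |v₁ᵗ − v₁| ≈ 844.2 m/s = 0.1781 AU/year.
(b) ΔV₂ = |v₂ − v₂ᵗ| ≈ 540.8 m/s = 0.1141 AU/year.
(c) ΔV_total = ΔV₁ + ΔV₂ ≈ 1385 m/s = 0.2922 AU/year.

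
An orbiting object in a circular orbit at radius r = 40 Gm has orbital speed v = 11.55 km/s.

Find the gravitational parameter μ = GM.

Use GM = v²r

Convert to SI: r = 40 Gm = 4e+10 m; v = 11.55 km/s = 11550 m/s.
For a circular orbit v² = GM/r, so GM = v² · r.
GM = (11550)² · 4e+10 m³/s² ≈ 5.336e+18 m³/s² = 5.336 × 10^18 m³/s².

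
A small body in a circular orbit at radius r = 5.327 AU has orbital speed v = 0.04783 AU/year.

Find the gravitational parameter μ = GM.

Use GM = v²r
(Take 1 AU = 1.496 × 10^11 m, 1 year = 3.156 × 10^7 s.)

Convert to SI: r = 5.327 AU = 7.96919e+11 m; v = 0.04783 AU/year = 226.723 m/s.
For a circular orbit v² = GM/r, so GM = v² · r.
GM = (226.723)² · 7.96919e+11 m³/s² ≈ 4.096e+16 m³/s² = 4.096 × 10^16 m³/s².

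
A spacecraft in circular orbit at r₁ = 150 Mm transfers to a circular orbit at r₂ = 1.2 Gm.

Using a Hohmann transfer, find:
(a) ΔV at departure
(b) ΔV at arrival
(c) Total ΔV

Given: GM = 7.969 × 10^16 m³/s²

Convert to SI: r₁ = 150 Mm = 1.5e+08 m; r₂ = 1.2 Gm = 1.2e+09 m.
Transfer semi-major axis: a_t = (r₁ + r₂)/2 = (1.5e+08 + 1.2e+09)/2 = 6.75e+08 m.
Circular speeds: v₁ = √(GM/r₁) = 23049.2 m/s, v₂ = √(GM/r₂) = 8149.13 m/s.
Transfer speeds (vis-viva v² = GM(2/r − 1/a_t)): v₁ᵗ = 30732.3 m/s, v₂ᵗ = 3841.54 m/s.
(a) ΔV₁ = |v₁ᵗ − v₁| ≈ 7683 m/s = 7.683 km/s.
(b) ΔV₂ = |v₂ − v₂ᵗ| ≈ 4308 m/s = 4.308 km/s.
(c) ΔV_total = ΔV₁ + ΔV₂ ≈ 1.199e+04 m/s = 11.99 km/s.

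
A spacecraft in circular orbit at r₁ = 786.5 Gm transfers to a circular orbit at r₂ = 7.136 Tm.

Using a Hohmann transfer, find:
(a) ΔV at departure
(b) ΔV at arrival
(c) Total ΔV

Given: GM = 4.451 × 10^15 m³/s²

Convert to SI: r₁ = 786.5 Gm = 7.865e+11 m; r₂ = 7.136 Tm = 7.136e+12 m.
Transfer semi-major axis: a_t = (r₁ + r₂)/2 = (7.865e+11 + 7.136e+12)/2 = 3.96125e+12 m.
Circular speeds: v₁ = √(GM/r₁) = 75.228 m/s, v₂ = √(GM/r₂) = 24.9748 m/s.
Transfer speeds (vis-viva v² = GM(2/r − 1/a_t)): v₁ᵗ = 100.97 m/s, v₂ᵗ = 11.1284 m/s.
(a) ΔV₁ = |v₁ᵗ − v₁| ≈ 25.74 m/s = 25.74 m/s.
(b) ΔV₂ = |v₂ − v₂ᵗ| ≈ 13.85 m/s = 13.85 m/s.
(c) ΔV_total = ΔV₁ + ΔV₂ ≈ 39.59 m/s = 39.59 m/s.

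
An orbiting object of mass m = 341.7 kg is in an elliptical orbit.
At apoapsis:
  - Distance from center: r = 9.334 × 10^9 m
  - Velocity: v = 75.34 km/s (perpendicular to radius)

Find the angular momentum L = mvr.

Convert to SI: v = 75.34 km/s = 75340 m/s.
Since v is perpendicular to r, L = m · v · r.
L = 341.7 · 75340 · 9.334e+09 kg·m²/s ≈ 2.403e+17 kg·m²/s.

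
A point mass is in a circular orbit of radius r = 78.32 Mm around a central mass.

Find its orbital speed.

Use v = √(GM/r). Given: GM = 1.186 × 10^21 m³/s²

Convert to SI: r = 78.32 Mm = 7.832e+07 m.
For a circular orbit, gravity supplies the centripetal force, so v = √(GM / r).
v = √(1.186e+21 / 7.832e+07) m/s ≈ 3.891e+06 m/s = 3891 km/s.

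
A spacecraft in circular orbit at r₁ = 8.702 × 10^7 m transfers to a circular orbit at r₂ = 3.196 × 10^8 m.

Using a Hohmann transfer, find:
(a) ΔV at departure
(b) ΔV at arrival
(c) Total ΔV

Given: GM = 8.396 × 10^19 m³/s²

Transfer semi-major axis: a_t = (r₁ + r₂)/2 = (8.702e+07 + 3.196e+08)/2 = 2.0331e+08 m.
Circular speeds: v₁ = √(GM/r₁) = 982260 m/s, v₂ = √(GM/r₂) = 512546 m/s.
Transfer speeds (vis-viva v² = GM(2/r − 1/a_t)): v₁ᵗ = 1.23155e+06 m/s, v₂ᵗ = 335323 m/s.
(a) ΔV₁ = |v₁ᵗ − v₁| ≈ 2.493e+05 m/s = 249.3 km/s.
(b) ΔV₂ = |v₂ − v₂ᵗ| ≈ 1.772e+05 m/s = 177.2 km/s.
(c) ΔV_total = ΔV₁ + ΔV₂ ≈ 4.265e+05 m/s = 426.5 km/s.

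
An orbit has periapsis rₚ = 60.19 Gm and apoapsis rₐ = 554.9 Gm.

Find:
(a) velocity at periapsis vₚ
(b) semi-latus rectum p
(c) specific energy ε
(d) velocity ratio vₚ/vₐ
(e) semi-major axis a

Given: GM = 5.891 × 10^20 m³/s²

Convert to SI: rₚ = 60.19 Gm = 6.019e+10 m; rₐ = 554.9 Gm = 5.549e+11 m.
(a) With a = (rₚ + rₐ)/2 = 3.07545e+11 m, vₚ = √(GM (2/rₚ − 1/a)) = √(5.891e+20 · (2/6.019e+10 − 1/3.07545e+11)) m/s ≈ 1.329e+05 m/s
(b) From a = (rₚ + rₐ)/2 = 3.07545e+11 m and e = (rₐ − rₚ)/(rₐ + rₚ) = 0.804289, p = a(1 − e²) = 3.07545e+11 · (1 − (0.804289)²) ≈ 1.086e+11 m
(c) With a = (rₚ + rₐ)/2 = 3.07545e+11 m, ε = −GM/(2a) = −5.891e+20/(2 · 3.07545e+11) J/kg ≈ -9.577e+08 J/kg
(d) Conservation of angular momentum (rₚvₚ = rₐvₐ) gives vₚ/vₐ = rₐ/rₚ = 5.549e+11/6.019e+10 ≈ 9.219
(e) a = (rₚ + rₐ)/2 = (6.019e+10 + 5.549e+11)/2 ≈ 3.075e+11 m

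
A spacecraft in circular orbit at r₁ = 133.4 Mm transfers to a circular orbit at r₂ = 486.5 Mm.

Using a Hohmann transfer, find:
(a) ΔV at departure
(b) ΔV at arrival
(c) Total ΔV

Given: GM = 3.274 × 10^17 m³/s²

Convert to SI: r₁ = 133.4 Mm = 1.334e+08 m; r₂ = 486.5 Mm = 4.865e+08 m.
Transfer semi-major axis: a_t = (r₁ + r₂)/2 = (1.334e+08 + 4.865e+08)/2 = 3.0995e+08 m.
Circular speeds: v₁ = √(GM/r₁) = 49540.6 m/s, v₂ = √(GM/r₂) = 25941.7 m/s.
Transfer speeds (vis-viva v² = GM(2/r − 1/a_t)): v₁ᵗ = 62066.5 m/s, v₂ᵗ = 17018.8 m/s.
(a) ΔV₁ = |v₁ᵗ − v₁| ≈ 1.253e+04 m/s = 12.53 km/s.
(b) ΔV₂ = |v₂ − v₂ᵗ| ≈ 8923 m/s = 8.923 km/s.
(c) ΔV_total = ΔV₁ + ΔV₂ ≈ 2.145e+04 m/s = 21.45 km/s.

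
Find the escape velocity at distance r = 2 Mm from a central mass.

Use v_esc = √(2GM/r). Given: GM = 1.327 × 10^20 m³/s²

Convert to SI: r = 2 Mm = 2e+06 m.
Escape velocity comes from setting total energy to zero: ½v² − GM/r = 0 ⇒ v_esc = √(2GM / r).
v_esc = √(2 · 1.327e+20 / 2e+06) m/s ≈ 1.152e+07 m/s = 1.152e+04 km/s.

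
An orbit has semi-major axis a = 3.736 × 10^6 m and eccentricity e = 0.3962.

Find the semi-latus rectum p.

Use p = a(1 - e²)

p = a (1 − e²).
p = 3.736e+06 · (1 − (0.3962)²) = 3.736e+06 · 0.843026 ≈ 3.15e+06 m = 3.15 × 10^6 m.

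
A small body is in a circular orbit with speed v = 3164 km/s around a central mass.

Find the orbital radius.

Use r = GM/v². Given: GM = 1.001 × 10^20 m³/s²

Convert to SI: v = 3164 km/s = 3.164e+06 m/s.
For a circular orbit, v² = GM / r, so r = GM / v².
r = 1.001e+20 / (3.164e+06)² m ≈ 9.999e+06 m = 9.999 Mm.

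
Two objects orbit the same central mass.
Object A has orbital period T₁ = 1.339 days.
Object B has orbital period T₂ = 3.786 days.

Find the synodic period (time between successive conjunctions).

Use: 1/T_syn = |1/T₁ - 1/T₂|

Convert to SI: T₁ = 1.339 days = 115690 s; T₂ = 3.786 days = 327110 s.
T_syn = |T₁ · T₂ / (T₁ − T₂)|.
T_syn = |115690 · 327110 / (115690 − 327110)| s ≈ 1.79e+05 s = 2.072 days.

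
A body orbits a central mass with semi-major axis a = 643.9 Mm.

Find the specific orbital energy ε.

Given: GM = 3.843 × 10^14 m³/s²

Convert to SI: a = 643.9 Mm = 6.439e+08 m.
ε = −GM / (2a).
ε = −3.843e+14 / (2 · 6.439e+08) J/kg ≈ -2.984e+05 J/kg = -298.4 kJ/kg.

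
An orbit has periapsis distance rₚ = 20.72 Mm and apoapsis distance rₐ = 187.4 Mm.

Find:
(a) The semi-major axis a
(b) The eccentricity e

Convert to SI: rₚ = 20.72 Mm = 2.072e+07 m; rₐ = 187.4 Mm = 1.874e+08 m.
(a) a = (rₚ + rₐ) / 2 = (2.072e+07 + 1.874e+08) / 2 ≈ 1.041e+08 m = 104.1 Mm.
(b) e = (rₐ − rₚ) / (rₐ + rₚ) = (1.874e+08 − 2.072e+07) / (1.874e+08 + 2.072e+07) ≈ 0.8009.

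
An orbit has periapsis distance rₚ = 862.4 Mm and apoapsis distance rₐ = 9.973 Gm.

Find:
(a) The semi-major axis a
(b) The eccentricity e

Convert to SI: rₚ = 862.4 Mm = 8.624e+08 m; rₐ = 9.973 Gm = 9.973e+09 m.
(a) a = (rₚ + rₐ) / 2 = (8.624e+08 + 9.973e+09) / 2 ≈ 5.418e+09 m = 5.418 Gm.
(b) e = (rₐ − rₚ) / (rₐ + rₚ) = (9.973e+09 − 8.624e+08) / (9.973e+09 + 8.624e+08) ≈ 0.8408.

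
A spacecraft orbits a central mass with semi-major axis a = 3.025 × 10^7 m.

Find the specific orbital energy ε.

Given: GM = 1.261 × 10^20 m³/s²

ε = −GM / (2a).
ε = −1.261e+20 / (2 · 3.025e+07) J/kg ≈ -2.084e+12 J/kg = -2084 GJ/kg.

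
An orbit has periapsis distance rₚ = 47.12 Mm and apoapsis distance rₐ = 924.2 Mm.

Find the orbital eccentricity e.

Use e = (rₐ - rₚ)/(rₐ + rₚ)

Convert to SI: rₚ = 47.12 Mm = 4.712e+07 m; rₐ = 924.2 Mm = 9.242e+08 m.
e = (rₐ − rₚ) / (rₐ + rₚ).
e = (9.242e+08 − 4.712e+07) / (9.242e+08 + 4.712e+07) = 8.7708e+08 / 9.7132e+08 ≈ 0.903.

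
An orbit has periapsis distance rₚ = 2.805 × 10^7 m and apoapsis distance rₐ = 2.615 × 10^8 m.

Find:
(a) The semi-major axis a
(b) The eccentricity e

(a) a = (rₚ + rₐ) / 2 = (2.805e+07 + 2.615e+08) / 2 ≈ 1.448e+08 m = 1.448 × 10^8 m.
(b) e = (rₐ − rₚ) / (rₐ + rₚ) = (2.615e+08 − 2.805e+07) / (2.615e+08 + 2.805e+07) ≈ 0.8063.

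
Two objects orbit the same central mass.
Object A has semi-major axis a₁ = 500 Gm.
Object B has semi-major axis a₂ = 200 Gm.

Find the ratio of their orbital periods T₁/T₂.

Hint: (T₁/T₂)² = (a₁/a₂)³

Convert to SI: a₁ = 500 Gm = 5e+11 m; a₂ = 200 Gm = 2e+11 m.
From Kepler's third law, (T₁/T₂)² = (a₁/a₂)³, so T₁/T₂ = (a₁/a₂)^(3/2).
a₁/a₂ = 5e+11 / 2e+11 = 2.5.
T₁/T₂ = (2.5)^(3/2) ≈ 3.953.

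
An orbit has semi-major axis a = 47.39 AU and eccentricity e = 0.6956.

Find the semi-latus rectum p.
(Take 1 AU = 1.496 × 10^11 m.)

Convert to SI: a = 47.39 AU = 7.08954e+12 m.
p = a (1 − e²).
p = 7.08954e+12 · (1 − (0.6956)²) = 7.08954e+12 · 0.516141 ≈ 3.659e+12 m = 24.46 AU.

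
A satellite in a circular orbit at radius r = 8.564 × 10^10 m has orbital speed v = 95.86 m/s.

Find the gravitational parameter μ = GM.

For a circular orbit v² = GM/r, so GM = v² · r.
GM = (95.86)² · 8.564e+10 m³/s² ≈ 7.87e+14 m³/s² = 7.87 × 10^14 m³/s².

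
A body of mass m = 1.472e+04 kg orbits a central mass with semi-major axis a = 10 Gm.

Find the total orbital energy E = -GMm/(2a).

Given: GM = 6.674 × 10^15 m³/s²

Convert to SI: a = 10 Gm = 1e+10 m.
E = −GMm / (2a).
E = −6.674e+15 · 1.472e+04 / (2 · 1e+10) J ≈ -4.912e+09 J = -4.912 GJ.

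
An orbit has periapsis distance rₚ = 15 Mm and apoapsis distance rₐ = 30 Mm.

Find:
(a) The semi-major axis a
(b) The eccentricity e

Convert to SI: rₚ = 15 Mm = 1.5e+07 m; rₐ = 30 Mm = 3e+07 m.
(a) a = (rₚ + rₐ) / 2 = (1.5e+07 + 3e+07) / 2 ≈ 2.25e+07 m = 22.5 Mm.
(b) e = (rₐ − rₚ) / (rₐ + rₚ) = (3e+07 − 1.5e+07) / (3e+07 + 1.5e+07) ≈ 0.3333.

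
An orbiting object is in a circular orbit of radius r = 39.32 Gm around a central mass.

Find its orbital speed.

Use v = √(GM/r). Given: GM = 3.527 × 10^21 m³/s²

Convert to SI: r = 39.32 Gm = 3.932e+10 m.
For a circular orbit, gravity supplies the centripetal force, so v = √(GM / r).
v = √(3.527e+21 / 3.932e+10) m/s ≈ 2.995e+05 m/s = 299.5 km/s.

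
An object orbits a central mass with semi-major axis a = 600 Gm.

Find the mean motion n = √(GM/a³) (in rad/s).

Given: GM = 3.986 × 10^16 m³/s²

Convert to SI: a = 600 Gm = 6e+11 m.
n = √(GM / a³).
n = √(3.986e+16 / (6e+11)³) rad/s ≈ 4.296e-10 rad/s.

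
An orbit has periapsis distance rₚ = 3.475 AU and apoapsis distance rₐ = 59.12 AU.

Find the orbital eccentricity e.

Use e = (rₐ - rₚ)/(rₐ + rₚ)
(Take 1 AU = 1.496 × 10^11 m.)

Convert to SI: rₚ = 3.475 AU = 5.1986e+11 m; rₐ = 59.12 AU = 8.84435e+12 m.
e = (rₐ − rₚ) / (rₐ + rₚ).
e = (8.84435e+12 − 5.1986e+11) / (8.84435e+12 + 5.1986e+11) = 8.32449e+12 / 9.36421e+12 ≈ 0.889.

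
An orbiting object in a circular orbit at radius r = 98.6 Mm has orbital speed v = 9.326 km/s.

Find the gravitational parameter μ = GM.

Convert to SI: r = 98.6 Mm = 9.86e+07 m; v = 9.326 km/s = 9326 m/s.
For a circular orbit v² = GM/r, so GM = v² · r.
GM = (9326)² · 9.86e+07 m³/s² ≈ 8.576e+15 m³/s² = 8.576 × 10^15 m³/s².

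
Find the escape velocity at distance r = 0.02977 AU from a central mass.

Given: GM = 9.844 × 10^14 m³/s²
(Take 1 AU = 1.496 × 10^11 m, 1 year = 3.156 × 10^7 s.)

Convert to SI: r = 0.02977 AU = 4.45359e+09 m.
Escape velocity comes from setting total energy to zero: ½v² − GM/r = 0 ⇒ v_esc = √(2GM / r).
v_esc = √(2 · 9.844e+14 / 4.45359e+09) m/s ≈ 664.9 m/s = 0.1403 AU/year.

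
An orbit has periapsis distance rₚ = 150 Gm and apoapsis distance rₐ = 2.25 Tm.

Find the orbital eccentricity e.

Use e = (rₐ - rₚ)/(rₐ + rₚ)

Convert to SI: rₚ = 150 Gm = 1.5e+11 m; rₐ = 2.25 Tm = 2.25e+12 m.
e = (rₐ − rₚ) / (rₐ + rₚ).
e = (2.25e+12 − 1.5e+11) / (2.25e+12 + 1.5e+11) = 2.1e+12 / 2.4e+12 ≈ 0.875.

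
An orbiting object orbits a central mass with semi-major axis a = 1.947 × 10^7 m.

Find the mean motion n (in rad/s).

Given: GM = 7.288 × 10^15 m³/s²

n = √(GM / a³).
n = √(7.288e+15 / (1.947e+07)³) rad/s ≈ 0.0009937 rad/s.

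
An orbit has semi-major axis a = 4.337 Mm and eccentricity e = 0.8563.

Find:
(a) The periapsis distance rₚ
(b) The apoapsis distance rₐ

Convert to SI: a = 4.337 Mm = 4.337e+06 m.
(a) rₚ = a(1 − e) = 4.337e+06 · (1 − 0.8563) = 4.337e+06 · 0.1437 ≈ 6.232e+05 m = 623.2 km.
(b) rₐ = a(1 + e) = 4.337e+06 · (1 + 0.8563) = 4.337e+06 · 1.8563 ≈ 8.051e+06 m = 8.051 Mm.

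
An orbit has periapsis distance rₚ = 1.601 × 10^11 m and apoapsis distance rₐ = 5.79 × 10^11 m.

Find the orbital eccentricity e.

e = (rₐ − rₚ) / (rₐ + rₚ).
e = (5.79e+11 − 1.601e+11) / (5.79e+11 + 1.601e+11) = 4.189e+11 / 7.391e+11 ≈ 0.5668.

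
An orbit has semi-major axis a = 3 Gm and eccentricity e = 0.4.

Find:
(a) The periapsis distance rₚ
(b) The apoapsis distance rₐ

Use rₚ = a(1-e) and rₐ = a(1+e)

Convert to SI: a = 3 Gm = 3e+09 m.
(a) rₚ = a(1 − e) = 3e+09 · (1 − 0.4) = 3e+09 · 0.6 ≈ 1.8e+09 m = 1.8 Gm.
(b) rₐ = a(1 + e) = 3e+09 · (1 + 0.4) = 3e+09 · 1.4 ≈ 4.2e+09 m = 4.2 Gm.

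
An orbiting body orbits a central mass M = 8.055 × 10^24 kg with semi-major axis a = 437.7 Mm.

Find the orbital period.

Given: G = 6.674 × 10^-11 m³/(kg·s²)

Convert to SI: a = 437.7 Mm = 4.377e+08 m.
GM = G · M = 6.674e-11 · 8.055e+24 = 5.37591e+14 m³/s².
Kepler's third law: T = 2π √(a³ / GM).
Substituting a = 4.377e+08 m and GM = 5.37591e+14 m³/s²:
T = 2π √((4.377e+08)³ / 5.37591e+14) s
T ≈ 2.482e+06 s = 28.72 days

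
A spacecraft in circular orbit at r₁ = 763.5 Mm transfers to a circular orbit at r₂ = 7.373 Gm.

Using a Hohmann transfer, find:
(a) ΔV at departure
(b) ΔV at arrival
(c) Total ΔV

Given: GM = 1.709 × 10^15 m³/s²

Convert to SI: r₁ = 763.5 Mm = 7.635e+08 m; r₂ = 7.373 Gm = 7.373e+09 m.
Transfer semi-major axis: a_t = (r₁ + r₂)/2 = (7.635e+08 + 7.373e+09)/2 = 4.06825e+09 m.
Circular speeds: v₁ = √(GM/r₁) = 1496.12 m/s, v₂ = √(GM/r₂) = 481.447 m/s.
Transfer speeds (vis-viva v² = GM(2/r − 1/a_t)): v₁ᵗ = 2014.12 m/s, v₂ᵗ = 208.569 m/s.
(a) ΔV₁ = |v₁ᵗ − v₁| ≈ 518 m/s = 518 m/s.
(b) ΔV₂ = |v₂ − v₂ᵗ| ≈ 272.9 m/s = 272.9 m/s.
(c) ΔV_total = ΔV₁ + ΔV₂ ≈ 790.9 m/s = 790.9 m/s.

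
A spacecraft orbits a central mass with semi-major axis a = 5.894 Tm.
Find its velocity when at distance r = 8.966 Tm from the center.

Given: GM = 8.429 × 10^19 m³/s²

Convert to SI: a = 5.894 Tm = 5.894e+12 m; r = 8.966 Tm = 8.966e+12 m.
Vis-viva: v = √(GM · (2/r − 1/a)).
2/r − 1/a = 2/8.966e+12 − 1/5.894e+12 = 5.34008e-14 m⁻¹.
v = √(8.429e+19 · 5.34008e-14) m/s ≈ 2122 m/s = 2.122 km/s.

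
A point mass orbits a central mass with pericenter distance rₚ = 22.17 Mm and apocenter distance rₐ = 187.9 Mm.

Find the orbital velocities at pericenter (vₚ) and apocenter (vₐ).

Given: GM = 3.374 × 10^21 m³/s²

Convert to SI: rₚ = 22.17 Mm = 2.217e+07 m; rₐ = 187.9 Mm = 1.879e+08 m.
Use the vis-viva equation v² = GM(2/r − 1/a) with a = (rₚ + rₐ)/2 = (2.217e+07 + 1.879e+08)/2 = 1.05035e+08 m.
vₚ = √(GM · (2/rₚ − 1/a)) = √(3.374e+21 · (2/2.217e+07 − 1/1.05035e+08)) m/s ≈ 1.65e+07 m/s = 1.65e+04 km/s.
vₐ = √(GM · (2/rₐ − 1/a)) = √(3.374e+21 · (2/1.879e+08 − 1/1.05035e+08)) m/s ≈ 1.947e+06 m/s = 1947 km/s.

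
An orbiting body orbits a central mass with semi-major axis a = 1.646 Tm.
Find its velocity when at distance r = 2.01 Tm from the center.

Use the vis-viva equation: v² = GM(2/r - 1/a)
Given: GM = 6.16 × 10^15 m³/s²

Convert to SI: a = 1.646 Tm = 1.646e+12 m; r = 2.01 Tm = 2.01e+12 m.
Vis-viva: v = √(GM · (2/r − 1/a)).
2/r − 1/a = 2/2.01e+12 − 1/1.646e+12 = 3.87491e-13 m⁻¹.
v = √(6.16e+15 · 3.87491e-13) m/s ≈ 48.86 m/s = 48.86 m/s.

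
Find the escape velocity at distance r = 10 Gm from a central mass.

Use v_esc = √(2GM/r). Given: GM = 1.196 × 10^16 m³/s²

Convert to SI: r = 10 Gm = 1e+10 m.
Escape velocity comes from setting total energy to zero: ½v² − GM/r = 0 ⇒ v_esc = √(2GM / r).
v_esc = √(2 · 1.196e+16 / 1e+10) m/s ≈ 1547 m/s = 1.547 km/s.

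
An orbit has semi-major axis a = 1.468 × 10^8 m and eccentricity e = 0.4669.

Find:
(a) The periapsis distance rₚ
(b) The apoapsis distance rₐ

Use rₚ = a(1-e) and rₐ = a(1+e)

(a) rₚ = a(1 − e) = 1.468e+08 · (1 − 0.4669) = 1.468e+08 · 0.5331 ≈ 7.826e+07 m = 7.826 × 10^7 m.
(b) rₐ = a(1 + e) = 1.468e+08 · (1 + 0.4669) = 1.468e+08 · 1.4669 ≈ 2.153e+08 m = 2.153 × 10^8 m.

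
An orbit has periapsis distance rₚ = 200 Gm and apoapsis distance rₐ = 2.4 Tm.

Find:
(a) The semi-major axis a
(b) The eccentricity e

Convert to SI: rₚ = 200 Gm = 2e+11 m; rₐ = 2.4 Tm = 2.4e+12 m.
(a) a = (rₚ + rₐ) / 2 = (2e+11 + 2.4e+12) / 2 ≈ 1.3e+12 m = 1.3 Tm.
(b) e = (rₐ − rₚ) / (rₐ + rₚ) = (2.4e+12 − 2e+11) / (2.4e+12 + 2e+11) ≈ 0.8462.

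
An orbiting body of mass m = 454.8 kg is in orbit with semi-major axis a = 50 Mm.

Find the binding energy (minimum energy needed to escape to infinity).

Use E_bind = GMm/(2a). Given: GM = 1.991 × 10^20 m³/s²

Convert to SI: a = 50 Mm = 5e+07 m.
Total orbital energy is E = −GMm/(2a); binding energy is E_bind = −E = GMm/(2a).
E_bind = 1.991e+20 · 454.8 / (2 · 5e+07) J ≈ 9.055e+14 J = 905.5 TJ.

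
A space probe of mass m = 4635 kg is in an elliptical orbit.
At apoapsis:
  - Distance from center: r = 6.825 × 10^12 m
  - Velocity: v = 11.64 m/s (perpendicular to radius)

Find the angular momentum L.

Since v is perpendicular to r, L = m · v · r.
L = 4635 · 11.64 · 6.825e+12 kg·m²/s ≈ 3.682e+17 kg·m²/s.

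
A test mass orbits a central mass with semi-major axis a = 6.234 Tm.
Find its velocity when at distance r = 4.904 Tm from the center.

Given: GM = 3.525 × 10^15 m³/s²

Convert to SI: a = 6.234 Tm = 6.234e+12 m; r = 4.904 Tm = 4.904e+12 m.
Vis-viva: v = √(GM · (2/r − 1/a)).
2/r − 1/a = 2/4.904e+12 − 1/6.234e+12 = 2.4742e-13 m⁻¹.
v = √(3.525e+15 · 2.4742e-13) m/s ≈ 29.53 m/s = 29.53 m/s.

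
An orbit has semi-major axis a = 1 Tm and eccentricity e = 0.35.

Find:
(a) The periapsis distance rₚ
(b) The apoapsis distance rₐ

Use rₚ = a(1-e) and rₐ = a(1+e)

Convert to SI: a = 1 Tm = 1e+12 m.
(a) rₚ = a(1 − e) = 1e+12 · (1 − 0.35) = 1e+12 · 0.65 ≈ 6.5e+11 m = 650 Gm.
(b) rₐ = a(1 + e) = 1e+12 · (1 + 0.35) = 1e+12 · 1.35 ≈ 1.35e+12 m = 1.35 Tm.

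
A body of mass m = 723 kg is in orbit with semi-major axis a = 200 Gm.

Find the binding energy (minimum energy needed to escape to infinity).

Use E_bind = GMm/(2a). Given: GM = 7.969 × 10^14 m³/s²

Convert to SI: a = 200 Gm = 2e+11 m.
Total orbital energy is E = −GMm/(2a); binding energy is E_bind = −E = GMm/(2a).
E_bind = 7.969e+14 · 723 / (2 · 2e+11) J ≈ 1.44e+06 J = 1.44 MJ.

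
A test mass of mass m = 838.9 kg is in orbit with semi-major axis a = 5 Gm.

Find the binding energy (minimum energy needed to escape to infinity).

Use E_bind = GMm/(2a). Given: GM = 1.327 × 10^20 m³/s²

Convert to SI: a = 5 Gm = 5e+09 m.
Total orbital energy is E = −GMm/(2a); binding energy is E_bind = −E = GMm/(2a).
E_bind = 1.327e+20 · 838.9 / (2 · 5e+09) J ≈ 1.113e+13 J = 11.13 TJ.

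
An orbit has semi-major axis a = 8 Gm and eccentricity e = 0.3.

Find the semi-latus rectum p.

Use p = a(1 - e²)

Convert to SI: a = 8 Gm = 8e+09 m.
p = a (1 − e²).
p = 8e+09 · (1 − (0.3)²) = 8e+09 · 0.91 ≈ 7.28e+09 m = 7.28 Gm.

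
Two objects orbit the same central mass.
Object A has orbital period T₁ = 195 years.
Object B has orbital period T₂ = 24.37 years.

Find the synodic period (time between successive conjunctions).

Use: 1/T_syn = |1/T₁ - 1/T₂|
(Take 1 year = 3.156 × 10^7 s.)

Convert to SI: T₁ = 195 years = 6.1542e+09 s; T₂ = 24.37 years = 7.69117e+08 s.
T_syn = |T₁ · T₂ / (T₁ − T₂)|.
T_syn = |6.1542e+09 · 7.69117e+08 / (6.1542e+09 − 7.69117e+08)| s ≈ 8.79e+08 s = 27.85 years.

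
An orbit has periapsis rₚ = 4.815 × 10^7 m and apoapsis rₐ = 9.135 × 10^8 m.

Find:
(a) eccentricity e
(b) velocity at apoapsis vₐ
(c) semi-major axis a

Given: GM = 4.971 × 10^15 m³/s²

(a) e = (rₐ − rₚ)/(rₐ + rₚ) = (9.135e+08 − 4.815e+07)/(9.135e+08 + 4.815e+07) ≈ 0.8999
(b) With a = (rₚ + rₐ)/2 = 4.80825e+08 m, vₐ = √(GM (2/rₐ − 1/a)) = √(4.971e+15 · (2/9.135e+08 − 1/4.80825e+08)) m/s ≈ 738.2 m/s
(c) a = (rₚ + rₐ)/2 = (4.815e+07 + 9.135e+08)/2 ≈ 4.808e+08 m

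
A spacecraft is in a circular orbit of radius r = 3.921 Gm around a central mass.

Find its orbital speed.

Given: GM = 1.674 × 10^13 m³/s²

Convert to SI: r = 3.921 Gm = 3.921e+09 m.
For a circular orbit, gravity supplies the centripetal force, so v = √(GM / r).
v = √(1.674e+13 / 3.921e+09) m/s ≈ 65.34 m/s = 65.34 m/s.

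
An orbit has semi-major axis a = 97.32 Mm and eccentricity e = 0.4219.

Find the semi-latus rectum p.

Convert to SI: a = 97.32 Mm = 9.732e+07 m.
p = a (1 − e²).
p = 9.732e+07 · (1 − (0.4219)²) = 9.732e+07 · 0.822 ≈ 8e+07 m = 80 Mm.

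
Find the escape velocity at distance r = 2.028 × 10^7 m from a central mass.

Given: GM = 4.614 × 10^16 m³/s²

Escape velocity comes from setting total energy to zero: ½v² − GM/r = 0 ⇒ v_esc = √(2GM / r).
v_esc = √(2 · 4.614e+16 / 2.028e+07) m/s ≈ 6.746e+04 m/s = 67.46 km/s.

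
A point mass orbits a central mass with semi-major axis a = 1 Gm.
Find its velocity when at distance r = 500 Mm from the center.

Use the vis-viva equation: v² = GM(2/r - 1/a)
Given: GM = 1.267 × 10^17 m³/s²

Convert to SI: a = 1 Gm = 1e+09 m; r = 500 Mm = 5e+08 m.
Vis-viva: v = √(GM · (2/r − 1/a)).
2/r − 1/a = 2/5e+08 − 1/1e+09 = 3e-09 m⁻¹.
v = √(1.267e+17 · 3e-09) m/s ≈ 1.95e+04 m/s = 19.5 km/s.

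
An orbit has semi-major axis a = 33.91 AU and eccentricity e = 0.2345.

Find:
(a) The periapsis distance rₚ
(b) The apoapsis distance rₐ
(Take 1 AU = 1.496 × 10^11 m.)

Convert to SI: a = 33.91 AU = 5.07294e+12 m.
(a) rₚ = a(1 − e) = 5.07294e+12 · (1 − 0.2345) = 5.07294e+12 · 0.7655 ≈ 3.883e+12 m = 25.96 AU.
(b) rₐ = a(1 + e) = 5.07294e+12 · (1 + 0.2345) = 5.07294e+12 · 1.2345 ≈ 6.263e+12 m = 41.86 AU.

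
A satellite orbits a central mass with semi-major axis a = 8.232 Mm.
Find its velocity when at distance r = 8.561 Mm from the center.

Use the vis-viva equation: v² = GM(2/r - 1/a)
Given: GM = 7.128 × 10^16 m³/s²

Convert to SI: a = 8.232 Mm = 8.232e+06 m; r = 8.561 Mm = 8.561e+06 m.
Vis-viva: v = √(GM · (2/r − 1/a)).
2/r − 1/a = 2/8.561e+06 − 1/8.232e+06 = 1.1214e-07 m⁻¹.
v = √(7.128e+16 · 1.1214e-07) m/s ≈ 8.941e+04 m/s = 89.41 km/s.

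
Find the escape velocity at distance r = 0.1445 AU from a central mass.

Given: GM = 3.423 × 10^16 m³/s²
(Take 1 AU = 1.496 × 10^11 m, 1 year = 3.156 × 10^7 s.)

Convert to SI: r = 0.1445 AU = 2.16172e+10 m.
Escape velocity comes from setting total energy to zero: ½v² − GM/r = 0 ⇒ v_esc = √(2GM / r).
v_esc = √(2 · 3.423e+16 / 2.16172e+10) m/s ≈ 1780 m/s = 0.3754 AU/year.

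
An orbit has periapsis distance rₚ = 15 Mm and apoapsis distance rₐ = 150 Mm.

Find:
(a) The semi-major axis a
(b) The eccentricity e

Convert to SI: rₚ = 15 Mm = 1.5e+07 m; rₐ = 150 Mm = 1.5e+08 m.
(a) a = (rₚ + rₐ) / 2 = (1.5e+07 + 1.5e+08) / 2 ≈ 8.25e+07 m = 82.5 Mm.
(b) e = (rₐ − rₚ) / (rₐ + rₚ) = (1.5e+08 − 1.5e+07) / (1.5e+08 + 1.5e+07) ≈ 0.8182.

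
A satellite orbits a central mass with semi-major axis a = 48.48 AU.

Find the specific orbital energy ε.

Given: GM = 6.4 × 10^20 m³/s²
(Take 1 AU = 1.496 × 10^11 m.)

Convert to SI: a = 48.48 AU = 7.25261e+12 m.
ε = −GM / (2a).
ε = −6.4e+20 / (2 · 7.25261e+12) J/kg ≈ -4.412e+07 J/kg = -44.12 MJ/kg.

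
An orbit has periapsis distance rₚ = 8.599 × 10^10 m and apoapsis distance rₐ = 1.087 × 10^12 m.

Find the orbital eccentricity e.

e = (rₐ − rₚ) / (rₐ + rₚ).
e = (1.087e+12 − 8.599e+10) / (1.087e+12 + 8.599e+10) = 1.00101e+12 / 1.17299e+12 ≈ 0.8534.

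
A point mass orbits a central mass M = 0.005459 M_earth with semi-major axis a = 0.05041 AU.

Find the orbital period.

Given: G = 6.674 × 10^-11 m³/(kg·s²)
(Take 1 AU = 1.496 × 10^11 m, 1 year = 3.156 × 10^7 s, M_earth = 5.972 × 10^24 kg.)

Convert to SI: a = 0.05041 AU = 7.54134e+09 m; M = 0.005459 M_earth = 3.26011e+22 kg.
GM = G · M = 6.674e-11 · 3.26011e+22 = 2.1758e+12 m³/s².
Kepler's third law: T = 2π √(a³ / GM).
Substituting a = 7.54134e+09 m and GM = 2.1758e+12 m³/s²:
T = 2π √((7.54134e+09)³ / 2.1758e+12) s
T ≈ 2.79e+09 s = 88.39 years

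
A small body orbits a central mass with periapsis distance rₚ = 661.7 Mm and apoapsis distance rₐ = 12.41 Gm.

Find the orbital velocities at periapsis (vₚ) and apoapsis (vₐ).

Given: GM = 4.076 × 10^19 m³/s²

Convert to SI: rₚ = 661.7 Mm = 6.617e+08 m; rₐ = 12.41 Gm = 1.241e+10 m.
Use the vis-viva equation v² = GM(2/r − 1/a) with a = (rₚ + rₐ)/2 = (6.617e+08 + 1.241e+10)/2 = 6.53585e+09 m.
vₚ = √(GM · (2/rₚ − 1/a)) = √(4.076e+19 · (2/6.617e+08 − 1/6.53585e+09)) m/s ≈ 3.42e+05 m/s = 342 km/s.
vₐ = √(GM · (2/rₐ − 1/a)) = √(4.076e+19 · (2/1.241e+10 − 1/6.53585e+09)) m/s ≈ 1.824e+04 m/s = 18.24 km/s.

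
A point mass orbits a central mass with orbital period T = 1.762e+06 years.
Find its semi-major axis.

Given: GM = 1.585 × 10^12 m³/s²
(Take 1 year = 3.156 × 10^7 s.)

Convert to SI: T = 1.762e+06 years = 5.56087e+13 s.
Invert Kepler's third law: a = (GM · T² / (4π²))^(1/3).
Substituting T = 5.56087e+13 s and GM = 1.585e+12 m³/s²:
a = (1.585e+12 · (5.56087e+13)² / (4π²))^(1/3) m
a ≈ 4.989e+12 m = 4.989 × 10^12 m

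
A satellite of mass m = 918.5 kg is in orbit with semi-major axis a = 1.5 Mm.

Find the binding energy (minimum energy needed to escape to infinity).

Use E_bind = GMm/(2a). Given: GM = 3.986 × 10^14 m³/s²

Convert to SI: a = 1.5 Mm = 1.5e+06 m.
Total orbital energy is E = −GMm/(2a); binding energy is E_bind = −E = GMm/(2a).
E_bind = 3.986e+14 · 918.5 / (2 · 1.5e+06) J ≈ 1.22e+11 J = 122 GJ.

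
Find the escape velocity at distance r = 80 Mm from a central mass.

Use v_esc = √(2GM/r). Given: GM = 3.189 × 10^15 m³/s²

Convert to SI: r = 80 Mm = 8e+07 m.
Escape velocity comes from setting total energy to zero: ½v² − GM/r = 0 ⇒ v_esc = √(2GM / r).
v_esc = √(2 · 3.189e+15 / 8e+07) m/s ≈ 8929 m/s = 8.929 km/s.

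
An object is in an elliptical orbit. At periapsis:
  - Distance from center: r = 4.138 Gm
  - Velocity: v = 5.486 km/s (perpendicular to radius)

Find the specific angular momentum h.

Convert to SI: r = 4.138 Gm = 4.138e+09 m; v = 5.486 km/s = 5486 m/s.
With v perpendicular to r, h = r · v.
h = 4.138e+09 · 5486 m²/s ≈ 2.27e+13 m²/s.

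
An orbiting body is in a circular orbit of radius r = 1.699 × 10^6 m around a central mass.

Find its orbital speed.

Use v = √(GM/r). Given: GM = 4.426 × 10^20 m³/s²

For a circular orbit, gravity supplies the centripetal force, so v = √(GM / r).
v = √(4.426e+20 / 1.699e+06) m/s ≈ 1.614e+07 m/s = 1.614e+04 km/s.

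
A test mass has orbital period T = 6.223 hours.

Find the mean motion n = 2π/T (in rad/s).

Convert to SI: T = 6.223 hours = 22402.8 s.
n = 2π / T.
n = 2π / 22402.8 s ≈ 0.0002805 rad/s.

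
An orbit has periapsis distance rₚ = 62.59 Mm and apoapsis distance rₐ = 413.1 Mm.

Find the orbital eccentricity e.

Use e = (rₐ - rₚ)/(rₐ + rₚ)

Convert to SI: rₚ = 62.59 Mm = 6.259e+07 m; rₐ = 413.1 Mm = 4.131e+08 m.
e = (rₐ − rₚ) / (rₐ + rₚ).
e = (4.131e+08 − 6.259e+07) / (4.131e+08 + 6.259e+07) = 3.5051e+08 / 4.7569e+08 ≈ 0.7368.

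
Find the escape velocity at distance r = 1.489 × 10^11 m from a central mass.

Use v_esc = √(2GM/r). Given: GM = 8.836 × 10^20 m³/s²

Escape velocity comes from setting total energy to zero: ½v² − GM/r = 0 ⇒ v_esc = √(2GM / r).
v_esc = √(2 · 8.836e+20 / 1.489e+11) m/s ≈ 1.089e+05 m/s = 108.9 km/s.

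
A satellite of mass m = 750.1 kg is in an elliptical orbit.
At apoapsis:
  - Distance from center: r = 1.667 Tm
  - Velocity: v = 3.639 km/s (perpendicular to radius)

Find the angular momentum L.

Convert to SI: r = 1.667 Tm = 1.667e+12 m; v = 3.639 km/s = 3639 m/s.
Since v is perpendicular to r, L = m · v · r.
L = 750.1 · 3639 · 1.667e+12 kg·m²/s ≈ 4.55e+18 kg·m²/s.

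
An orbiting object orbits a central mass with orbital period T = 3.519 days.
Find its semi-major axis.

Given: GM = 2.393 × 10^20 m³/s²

Convert to SI: T = 3.519 days = 304042 s.
Invert Kepler's third law: a = (GM · T² / (4π²))^(1/3).
Substituting T = 304042 s and GM = 2.393e+20 m³/s²:
a = (2.393e+20 · (304042)² / (4π²))^(1/3) m
a ≈ 8.244e+09 m = 8.244 × 10^9 m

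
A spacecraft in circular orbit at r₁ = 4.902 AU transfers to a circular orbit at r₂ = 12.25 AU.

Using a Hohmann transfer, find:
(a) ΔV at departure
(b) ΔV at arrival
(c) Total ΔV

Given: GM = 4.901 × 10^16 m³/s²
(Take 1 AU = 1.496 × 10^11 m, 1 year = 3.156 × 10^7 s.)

Convert to SI: r₁ = 4.902 AU = 7.33339e+11 m; r₂ = 12.25 AU = 1.8326e+12 m.
Transfer semi-major axis: a_t = (r₁ + r₂)/2 = (7.33339e+11 + 1.8326e+12)/2 = 1.28297e+12 m.
Circular speeds: v₁ = √(GM/r₁) = 258.517 m/s, v₂ = √(GM/r₂) = 163.534 m/s.
Transfer speeds (vis-viva v² = GM(2/r − 1/a_t)): v₁ᵗ = 308.969 m/s, v₂ᵗ = 123.638 m/s.
(a) ΔV₁ = |v₁ᵗ − v₁| ≈ 50.45 m/s = 0.01064 AU/year.
(b) ΔV₂ = |v₂ − v₂ᵗ| ≈ 39.9 m/s = 0.008417 AU/year.
(c) ΔV_total = ΔV₁ + ΔV₂ ≈ 90.35 m/s = 0.01906 AU/year.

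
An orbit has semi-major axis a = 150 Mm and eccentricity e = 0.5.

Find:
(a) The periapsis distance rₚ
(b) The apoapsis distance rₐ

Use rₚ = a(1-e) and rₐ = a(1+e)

Convert to SI: a = 150 Mm = 1.5e+08 m.
(a) rₚ = a(1 − e) = 1.5e+08 · (1 − 0.5) = 1.5e+08 · 0.5 ≈ 7.5e+07 m = 75 Mm.
(b) rₐ = a(1 + e) = 1.5e+08 · (1 + 0.5) = 1.5e+08 · 1.5 ≈ 2.25e+08 m = 225 Mm.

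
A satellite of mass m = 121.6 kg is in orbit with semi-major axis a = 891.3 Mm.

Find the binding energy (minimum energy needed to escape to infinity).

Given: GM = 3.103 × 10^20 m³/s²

Convert to SI: a = 891.3 Mm = 8.913e+08 m.
Total orbital energy is E = −GMm/(2a); binding energy is E_bind = −E = GMm/(2a).
E_bind = 3.103e+20 · 121.6 / (2 · 8.913e+08) J ≈ 2.117e+13 J = 21.17 TJ.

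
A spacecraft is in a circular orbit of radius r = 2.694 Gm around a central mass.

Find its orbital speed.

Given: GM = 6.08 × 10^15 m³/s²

Convert to SI: r = 2.694 Gm = 2.694e+09 m.
For a circular orbit, gravity supplies the centripetal force, so v = √(GM / r).
v = √(6.08e+15 / 2.694e+09) m/s ≈ 1502 m/s = 1.502 km/s.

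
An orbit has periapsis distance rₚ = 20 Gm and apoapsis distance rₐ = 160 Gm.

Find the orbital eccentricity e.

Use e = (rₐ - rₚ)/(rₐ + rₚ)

Convert to SI: rₚ = 20 Gm = 2e+10 m; rₐ = 160 Gm = 1.6e+11 m.
e = (rₐ − rₚ) / (rₐ + rₚ).
e = (1.6e+11 − 2e+10) / (1.6e+11 + 2e+10) = 1.4e+11 / 1.8e+11 ≈ 0.7778.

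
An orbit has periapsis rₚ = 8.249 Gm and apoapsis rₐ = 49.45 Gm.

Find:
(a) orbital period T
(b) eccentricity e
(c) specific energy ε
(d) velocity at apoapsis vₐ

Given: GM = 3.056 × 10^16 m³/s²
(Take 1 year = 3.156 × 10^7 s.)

Convert to SI: rₚ = 8.249 Gm = 8.249e+09 m; rₐ = 49.45 Gm = 4.945e+10 m.
(a) With a = (rₚ + rₐ)/2 = 2.88495e+10 m, T = 2π √(a³/GM) = 2π √((2.88495e+10)³/3.056e+16) s ≈ 1.761e+08 s
(b) e = (rₐ − rₚ)/(rₐ + rₚ) = (4.945e+10 − 8.249e+09)/(4.945e+10 + 8.249e+09) ≈ 0.7141
(c) With a = (rₚ + rₐ)/2 = 2.88495e+10 m, ε = −GM/(2a) = −3.056e+16/(2 · 2.88495e+10) J/kg ≈ -5.296e+05 J/kg
(d) With a = (rₚ + rₐ)/2 = 2.88495e+10 m, vₐ = √(GM (2/rₐ − 1/a)) = √(3.056e+16 · (2/4.945e+10 − 1/2.88495e+10)) m/s ≈ 420.4 m/s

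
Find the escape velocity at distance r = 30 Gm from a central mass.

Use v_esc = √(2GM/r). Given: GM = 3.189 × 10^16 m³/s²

Convert to SI: r = 30 Gm = 3e+10 m.
Escape velocity comes from setting total energy to zero: ½v² − GM/r = 0 ⇒ v_esc = √(2GM / r).
v_esc = √(2 · 3.189e+16 / 3e+10) m/s ≈ 1458 m/s = 1.458 km/s.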